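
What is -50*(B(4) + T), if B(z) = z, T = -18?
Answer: 700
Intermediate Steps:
-50*(B(4) + T) = -50*(4 - 18) = -50*(-14) = 700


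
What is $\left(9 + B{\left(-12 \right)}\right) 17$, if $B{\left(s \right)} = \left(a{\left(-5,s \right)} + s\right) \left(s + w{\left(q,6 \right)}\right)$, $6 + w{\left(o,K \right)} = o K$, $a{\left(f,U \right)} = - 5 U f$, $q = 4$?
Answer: $-31671$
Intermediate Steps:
$a{\left(f,U \right)} = - 5 U f$
$w{\left(o,K \right)} = -6 + K o$ ($w{\left(o,K \right)} = -6 + o K = -6 + K o$)
$B{\left(s \right)} = 26 s \left(18 + s\right)$ ($B{\left(s \right)} = \left(\left(-5\right) s \left(-5\right) + s\right) \left(s + \left(-6 + 6 \cdot 4\right)\right) = \left(25 s + s\right) \left(s + \left(-6 + 24\right)\right) = 26 s \left(s + 18\right) = 26 s \left(18 + s\right)$)
$\left(9 + B{\left(-12 \right)}\right) 17 = \left(9 + 26 \left(-12\right) \left(18 - 12\right)\right) 17 = \left(9 + 26 \left(-12\right) 6\right) 17 = \left(9 - 1872\right) 17 = \left(-1863\right) 17 = -31671$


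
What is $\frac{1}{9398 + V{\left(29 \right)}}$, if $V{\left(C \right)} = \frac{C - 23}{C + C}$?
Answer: $\frac{29}{272545} \approx 0.0001064$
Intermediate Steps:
$V{\left(C \right)} = \frac{-23 + C}{2 C}$
$\frac{1}{9398 + V{\left(29 \right)}} = \frac{1}{9398 + \frac{-23 + 29}{2 \cdot 29}} = \frac{1}{9398 + \frac{1}{2} \cdot \frac{1}{29} \cdot 6} = \frac{1}{9398 + \frac{3}{29}} = \frac{1}{\frac{272545}{29}} = \frac{29}{272545}$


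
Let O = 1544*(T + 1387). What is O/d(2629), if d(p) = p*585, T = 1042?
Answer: 3750376/1537965 ≈ 2.4385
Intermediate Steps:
d(p) = 585*p
O = 3750376 (O = 1544*(1042 + 1387) = 1544*2429 = 3750376)
O/d(2629) = 3750376/((585*2629)) = 3750376/1537965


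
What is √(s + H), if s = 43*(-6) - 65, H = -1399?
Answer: I*√1722 ≈ 41.497*I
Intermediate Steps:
s = -323 (s = -258 - 65 = -323)
√(s + H) = √(-323 - 1399) = √(-1722) = I*√1722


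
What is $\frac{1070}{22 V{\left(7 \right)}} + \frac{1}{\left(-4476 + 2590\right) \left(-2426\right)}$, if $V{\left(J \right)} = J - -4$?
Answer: $\frac{2447858381}{553627756} \approx 4.4215$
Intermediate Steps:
$V{\left(J \right)} = 4 + J$ ($V{\left(J \right)} = J + 4 = 4 + J$)
$\frac{1070}{22 V{\left(7 \right)}} + \frac{1}{\left(-4476 + 2590\right) \left(-2426\right)} = \frac{1070}{22 \left(4 + 7\right)} + \frac{1}{\left(-4476 + 2590\right) \left(-2426\right)} = \frac{1070}{22 \cdot 11} + \frac{1}{-1886} \left(- \frac{1}{2426}\right) = \frac{1070}{242} - - \frac{1}{4575436} = 1070 \cdot \frac{1}{242} + \frac{1}{4575436} = \frac{535}{121} + \frac{1}{4575436} = \frac{2447858381}{553627756}$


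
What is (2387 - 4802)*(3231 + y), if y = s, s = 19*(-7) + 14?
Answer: -7515480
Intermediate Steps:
s = -119 (s = -133 + 14 = -119)
y = -119
(2387 - 4802)*(3231 + y) = (2387 - 4802)*(3231 - 119) = -2415*3112 = -7515480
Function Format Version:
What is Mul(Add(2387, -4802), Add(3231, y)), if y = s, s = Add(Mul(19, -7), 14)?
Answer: -7515480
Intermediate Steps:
s = -119 (s = Add(-133, 14) = -119)
y = -119
Mul(Add(2387, -4802), Add(3231, y)) = Mul(Add(2387, -4802), Add(3231, -119)) = Mul(-2415, 3112) = -7515480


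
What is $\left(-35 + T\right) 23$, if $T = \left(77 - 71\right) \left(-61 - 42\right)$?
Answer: $-15019$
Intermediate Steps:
$T = -618$ ($T = 6 \left(-103\right) = -618$)
$\left(-35 + T\right) 23 = \left(-35 - 618\right) 23 = \left(-653\right) 23 = -15019$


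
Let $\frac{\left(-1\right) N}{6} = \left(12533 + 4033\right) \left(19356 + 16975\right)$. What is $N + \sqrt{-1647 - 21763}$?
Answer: $-3611156076 + i \sqrt{23410} \approx -3.6112 \cdot 10^{9} + 153.0 i$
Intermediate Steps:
$N = -3611156076$ ($N = - 6 \left(12533 + 4033\right) \left(19356 + 16975\right) = - 6 \cdot 16566 \cdot 36331 = \left(-6\right) 601859346 = -3611156076$)
$N + \sqrt{-1647 - 21763} = -3611156076 + \sqrt{-1647 - 21763} = -3611156076 + \sqrt{-23410} = -3611156076 + i \sqrt{23410}$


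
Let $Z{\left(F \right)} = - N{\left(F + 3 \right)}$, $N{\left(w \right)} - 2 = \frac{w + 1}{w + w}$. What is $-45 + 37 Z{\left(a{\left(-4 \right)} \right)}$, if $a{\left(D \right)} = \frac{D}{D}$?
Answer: $- \frac{1137}{8} \approx -142.13$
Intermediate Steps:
$a{\left(D \right)} = 1$
$N{\left(w \right)} = 2 + \frac{1 + w}{2 w}$ ($N{\left(w \right)} = 2 + \frac{w + 1}{w + w} = 2 + \frac{1 + w}{2 w}$)
$Z{\left(F \right)} = - \frac{16 + 5 F}{2 \left(3 + F\right)}$ ($Z{\left(F \right)} = - \frac{1 + 5 \left(F + 3\right)}{2 \left(F + 3\right)} = - \frac{1 + 5 \left(3 + F\right)}{2 \left(3 + F\right)} = - \frac{1 + \left(15 + 5 F\right)}{2 \left(3 + F\right)} = - \frac{16 + 5 F}{2 \left(3 + F\right)}$)
$-45 + 37 Z{\left(a{\left(-4 \right)} \right)} = -45 + 37 \frac{-16 - 5}{2 \left(3 + 1\right)} = -45 + 37 \frac{-16 - 5}{2 \cdot 4} = -45 + 37 \cdot \frac{1}{2} \cdot \frac{1}{4} \left(-21\right) = -45 + 37 \left(- \frac{21}{8}\right) = -45 - \frac{777}{8} = - \frac{1137}{8}$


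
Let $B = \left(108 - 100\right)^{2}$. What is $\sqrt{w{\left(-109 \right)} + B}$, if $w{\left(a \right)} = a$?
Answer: $3 i \sqrt{5} \approx 6.7082 i$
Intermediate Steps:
$B = 64$ ($B = 8^{2} = 64$)
$\sqrt{w{\left(-109 \right)} + B} = \sqrt{-109 + 64} = \sqrt{-45} = 3 i \sqrt{5}$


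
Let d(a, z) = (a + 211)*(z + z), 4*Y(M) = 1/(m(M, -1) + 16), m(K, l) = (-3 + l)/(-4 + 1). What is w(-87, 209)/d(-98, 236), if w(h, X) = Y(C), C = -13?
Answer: 3/11093888 ≈ 2.7042e-7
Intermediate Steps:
m(K, l) = 1 - l/3 (m(K, l) = (-3 + l)/(-3) = (-3 + l)*(-⅓) = 1 - l/3)
Y(M) = 3/208 (Y(M) = 1/(4*((1 - ⅓*(-1)) + 16)) = 1/(4*((1 + ⅓) + 16)) = 1/(4*(4/3 + 16)) = 1/(4*(52/3)) = (¼)*(3/52) = 3/208)
d(a, z) = 2*z*(211 + a) (d(a, z) = (211 + a)*(2*z) = 2*z*(211 + a))
w(h, X) = 3/208
w(-87, 209)/d(-98, 236) = 3/(208*((2*236*(211 - 98)))) = 3/(208*((2*236*113))) = (3/208)/53336 = (3/208)*(1/53336) = 3/11093888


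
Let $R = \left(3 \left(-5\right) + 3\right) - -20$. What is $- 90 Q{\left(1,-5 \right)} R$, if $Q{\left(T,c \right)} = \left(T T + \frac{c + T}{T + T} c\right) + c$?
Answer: $-4320$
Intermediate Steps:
$Q{\left(T,c \right)} = c + T^{2} + \frac{c \left(T + c\right)}{2 T}$ ($Q{\left(T,c \right)} = \left(T^{2} + \frac{T + c}{2 T} c\right) + c = \left(T^{2} + \frac{c \left(T + c\right)}{2 T}\right) + c = c + T^{2} + \frac{c \left(T + c\right)}{2 T}$)
$R = 8$ ($R = \left(-15 + 3\right) + 20 = -12 + 20 = 8$)
$- 90 Q{\left(1,-5 \right)} R = - 90 \left(1^{2} + \frac{3}{2} \left(-5\right) + \frac{\left(-5\right)^{2}}{2 \cdot 1}\right) 8 = - 90 \left(1 - \frac{15}{2} + \frac{1}{2} \cdot 1 \cdot 25\right) 8 = - 90 \left(1 - \frac{15}{2} + \frac{25}{2}\right) 8 = \left(-90\right) 6 \cdot 8 = \left(-540\right) 8 = -4320$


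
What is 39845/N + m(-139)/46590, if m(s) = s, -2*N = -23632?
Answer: 927368063/275253720 ≈ 3.3691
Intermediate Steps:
N = 11816 (N = -½*(-23632) = 11816)
39845/N + m(-139)/46590 = 39845/11816 - 139/46590 = 927368063/275253720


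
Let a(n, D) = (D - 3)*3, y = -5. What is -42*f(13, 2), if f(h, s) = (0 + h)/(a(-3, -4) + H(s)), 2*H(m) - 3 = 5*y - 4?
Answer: 273/17 ≈ 16.059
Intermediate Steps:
H(m) = -13 (H(m) = 3/2 + (5*(-5) - 4)/2 = 3/2 + (-25 - 4)/2 = 3/2 + (½)*(-29) = 3/2 - 29/2 = -13)
a(n, D) = -9 + 3*D (a(n, D) = (-3 + D)*3 = -9 + 3*D)
f(h, s) = -h/34 (f(h, s) = (0 + h)/((-9 + 3*(-4)) - 13) = h/((-9 - 12) - 13) = h/(-21 - 13) = h/(-34) = h*(-1/34) = -h/34)
-42*f(13, 2) = -(-21)*13/17 = -42*(-13/34) = 273/17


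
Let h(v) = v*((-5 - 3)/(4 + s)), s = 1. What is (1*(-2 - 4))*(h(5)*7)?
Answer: 336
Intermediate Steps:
h(v) = -8*v/5 (h(v) = v*((-5 - 3)/(4 + 1)) = v*(-8/5) = -8*v/5)
(1*(-2 - 4))*(h(5)*7) = (1*(-2 - 4))*(-8/5*5*7) = (1*(-6))*(-8*7) = -6*(-56) = 336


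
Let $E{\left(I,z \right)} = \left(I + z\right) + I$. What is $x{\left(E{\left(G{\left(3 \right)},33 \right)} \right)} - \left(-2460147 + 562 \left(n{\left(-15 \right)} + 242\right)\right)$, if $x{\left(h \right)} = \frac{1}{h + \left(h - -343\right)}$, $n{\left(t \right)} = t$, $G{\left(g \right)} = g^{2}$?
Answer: $\frac{1037994986}{445} \approx 2.3326 \cdot 10^{6}$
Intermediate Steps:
$E{\left(I,z \right)} = z + 2 I$
$x{\left(h \right)} = \frac{1}{343 + 2 h}$ ($x{\left(h \right)} = \frac{1}{h + \left(h + 343\right)} = \frac{1}{h + \left(343 + h\right)} = \frac{1}{343 + 2 h}$)
$x{\left(E{\left(G{\left(3 \right)},33 \right)} \right)} - \left(-2460147 + 562 \left(n{\left(-15 \right)} + 242\right)\right) = \frac{1}{343 + 2 \left(33 + 2 \cdot 3^{2}\right)} - \left(-2460147 + 562 \left(-15 + 242\right)\right) = \frac{1}{343 + 2 \left(33 + 2 \cdot 9\right)} - \left(-2460147 + 562 \cdot 227\right) = \frac{1}{343 + 2 \left(33 + 18\right)} - \left(-2460147 + 127574\right) = \frac{1}{343 + 2 \cdot 51} - -2332573 = \frac{1}{343 + 102} + 2332573 = \frac{1}{445} + 2332573 = \frac{1037994986}{445}$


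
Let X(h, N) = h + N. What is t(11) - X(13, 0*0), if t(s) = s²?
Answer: 108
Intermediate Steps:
X(h, N) = N + h
t(11) - X(13, 0*0) = 11² - (0*0 + 13) = 121 - (0 + 13) = 121 - 1*13 = 121 - 13 = 108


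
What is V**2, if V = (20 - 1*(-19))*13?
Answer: 257049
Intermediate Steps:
V = 507 (V = (20 + 19)*13 = 39*13 = 507)
V**2 = 507**2 = 257049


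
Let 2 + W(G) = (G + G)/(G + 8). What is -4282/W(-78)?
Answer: -74935/4 ≈ -18734.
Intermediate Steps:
W(G) = -2 + 2*G/(8 + G) (W(G) = -2 + (G + G)/(G + 8) = -2 + (2*G)/(8 + G) = -2 + 2*G/(8 + G))
-4282/W(-78) = -4282/((-16/(8 - 78))) = -4282/((-16/(-70))) = -4282/((-16*(-1/70))) = -4282/8/35 = -4282*35/8 = -74935/4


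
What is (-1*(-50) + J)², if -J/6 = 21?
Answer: 5776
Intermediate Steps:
J = -126 (J = -6*21 = -126)
(-1*(-50) + J)² = (-1*(-50) - 126)² = (50 - 126)² = (-76)² = 5776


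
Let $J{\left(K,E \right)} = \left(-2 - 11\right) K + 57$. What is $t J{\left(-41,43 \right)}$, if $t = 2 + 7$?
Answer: $5310$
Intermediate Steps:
$J{\left(K,E \right)} = 57 - 13 K$ ($J{\left(K,E \right)} = \left(-2 - 11\right) K + 57 = - 13 K + 57 = 57 - 13 K$)
$t = 9$
$t J{\left(-41,43 \right)} = 9 \left(57 - -533\right) = 9 \left(57 + 533\right) = 9 \cdot 590 = 5310$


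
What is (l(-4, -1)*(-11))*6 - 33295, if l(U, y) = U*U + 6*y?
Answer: -33955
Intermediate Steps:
l(U, y) = U² + 6*y
(l(-4, -1)*(-11))*6 - 33295 = (((-4)² + 6*(-1))*(-11))*6 - 33295 = ((16 - 6)*(-11))*6 - 33295 = (10*(-11))*6 - 33295 = -110*6 - 33295 = -660 - 33295 = -33955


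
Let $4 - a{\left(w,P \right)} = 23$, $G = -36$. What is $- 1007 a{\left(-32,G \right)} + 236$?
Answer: $19369$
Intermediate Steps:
$a{\left(w,P \right)} = -19$ ($a{\left(w,P \right)} = 4 - 23 = -19$)
$- 1007 a{\left(-32,G \right)} + 236 = \left(-1007\right) \left(-19\right) + 236 = 19133 + 236 = 19369$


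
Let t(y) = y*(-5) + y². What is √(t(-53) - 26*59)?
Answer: 2*√385 ≈ 39.243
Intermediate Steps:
t(y) = y² - 5*y (t(y) = -5*y + y² = y² - 5*y)
√(t(-53) - 26*59) = √(-53*(-5 - 53) - 26*59) = √(-53*(-58) - 1534) = √(3074 - 1534) = √1540 = 2*√385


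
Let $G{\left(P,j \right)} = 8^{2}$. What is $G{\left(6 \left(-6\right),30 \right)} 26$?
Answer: $1664$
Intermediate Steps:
$G{\left(P,j \right)} = 64$
$G{\left(6 \left(-6\right),30 \right)} 26 = 64 \cdot 26 = 1664$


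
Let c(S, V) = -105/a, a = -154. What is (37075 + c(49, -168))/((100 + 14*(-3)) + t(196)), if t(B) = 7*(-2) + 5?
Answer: 815665/1078 ≈ 756.65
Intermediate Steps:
t(B) = -9 (t(B) = -14 + 5 = -9)
c(S, V) = 15/22 (c(S, V) = -105/(-154) = -105*(-1/154) = 15/22)
(37075 + c(49, -168))/((100 + 14*(-3)) + t(196)) = (37075 + 15/22)/((100 + 14*(-3)) - 9) = 815665/(22*((100 - 42) - 9)) = 815665/(22*(58 - 9)) = (815665/22)/49 = (815665/22)*(1/49) = 815665/1078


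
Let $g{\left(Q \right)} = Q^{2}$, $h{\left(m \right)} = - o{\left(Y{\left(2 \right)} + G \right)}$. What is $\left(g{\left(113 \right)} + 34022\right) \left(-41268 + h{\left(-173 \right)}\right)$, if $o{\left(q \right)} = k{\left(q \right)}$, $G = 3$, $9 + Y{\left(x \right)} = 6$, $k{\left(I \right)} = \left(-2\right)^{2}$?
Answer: $-1931158152$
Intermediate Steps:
$k{\left(I \right)} = 4$
$Y{\left(x \right)} = -3$ ($Y{\left(x \right)} = -9 + 6 = -3$)
$o{\left(q \right)} = 4$
$h{\left(m \right)} = -4$ ($h{\left(m \right)} = \left(-1\right) 4 = -4$)
$\left(g{\left(113 \right)} + 34022\right) \left(-41268 + h{\left(-173 \right)}\right) = \left(113^{2} + 34022\right) \left(-41268 - 4\right) = \left(12769 + 34022\right) \left(-41272\right) = 46791 \left(-41272\right) = -1931158152$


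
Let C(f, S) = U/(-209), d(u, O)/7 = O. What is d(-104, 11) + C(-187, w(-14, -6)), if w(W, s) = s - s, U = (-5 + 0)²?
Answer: 16068/209 ≈ 76.880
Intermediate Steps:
U = 25 (U = (-5)² = 25)
w(W, s) = 0
d(u, O) = 7*O
C(f, S) = -25/209 (C(f, S) = 25/(-209) = 25*(-1/209) = -25/209)
d(-104, 11) + C(-187, w(-14, -6)) = 7*11 - 25/209 = 77 - 25/209 = 16068/209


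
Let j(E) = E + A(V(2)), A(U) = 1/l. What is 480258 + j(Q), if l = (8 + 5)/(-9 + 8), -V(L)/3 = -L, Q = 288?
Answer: 6247097/13 ≈ 4.8055e+5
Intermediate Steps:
V(L) = 3*L (V(L) = -(-3)*L = 3*L)
l = -13 (l = 13/(-1) = 13*(-1) = -13)
A(U) = -1/13 (A(U) = 1/(-13) = -1/13)
j(E) = -1/13 + E (j(E) = E - 1/13 = -1/13 + E)
480258 + j(Q) = 480258 + (-1/13 + 288) = 480258 + 3743/13 = 6247097/13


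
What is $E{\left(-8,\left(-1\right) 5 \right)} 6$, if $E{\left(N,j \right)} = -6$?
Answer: $-36$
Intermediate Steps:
$E{\left(-8,\left(-1\right) 5 \right)} 6 = \left(-6\right) 6 = -36$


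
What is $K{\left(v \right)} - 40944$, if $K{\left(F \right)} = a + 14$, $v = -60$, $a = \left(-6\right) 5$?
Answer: $-40960$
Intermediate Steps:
$a = -30$
$K{\left(F \right)} = -16$ ($K{\left(F \right)} = -30 + 14 = -16$)
$K{\left(v \right)} - 40944 = -16 - 40944 = -40960$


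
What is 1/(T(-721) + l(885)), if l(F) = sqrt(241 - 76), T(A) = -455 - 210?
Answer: -133/88412 - sqrt(165)/442060 ≈ -0.0015334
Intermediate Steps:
T(A) = -665
l(F) = sqrt(165)
1/(T(-721) + l(885)) = 1/(-665 + sqrt(165))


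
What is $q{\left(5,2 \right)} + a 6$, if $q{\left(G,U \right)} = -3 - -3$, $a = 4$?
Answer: $24$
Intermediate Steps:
$q{\left(G,U \right)} = 0$ ($q{\left(G,U \right)} = -3 + 3 = 0$)
$q{\left(5,2 \right)} + a 6 = 0 + 4 \cdot 6 = 0 + 24 = 24$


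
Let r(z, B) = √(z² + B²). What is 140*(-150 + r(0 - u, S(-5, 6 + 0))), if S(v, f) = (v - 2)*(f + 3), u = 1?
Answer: -21000 + 140*√3970 ≈ -12179.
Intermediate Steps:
S(v, f) = (-2 + v)*(3 + f)
r(z, B) = √(B² + z²)
140*(-150 + r(0 - u, S(-5, 6 + 0))) = 140*(-150 + √((-6 - 2*(6 + 0) + 3*(-5) + (6 + 0)*(-5))² + (0 - 1*1)²)) = 140*(-150 + √((-6 - 2*6 - 15 + 6*(-5))² + (0 - 1)²)) = 140*(-150 + √((-6 - 12 - 15 - 30)² + (-1)²)) = 140*(-150 + √((-63)² + 1)) = 140*(-150 + √(3969 + 1)) = 140*(-150 + √3970) = -21000 + 140*√3970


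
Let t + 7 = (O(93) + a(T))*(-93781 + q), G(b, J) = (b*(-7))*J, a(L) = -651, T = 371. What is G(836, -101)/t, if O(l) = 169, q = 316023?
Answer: -2828/512539 ≈ -0.0055176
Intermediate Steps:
G(b, J) = -7*J*b (G(b, J) = (-7*b)*J = -7*J*b)
t = -107120651 (t = -7 + (169 - 651)*(-93781 + 316023) = -7 - 482*222242 = -7 - 107120644 = -107120651)
G(836, -101)/t = -7*(-101)*836/(-107120651) = 591052*(-1/107120651) = -2828/512539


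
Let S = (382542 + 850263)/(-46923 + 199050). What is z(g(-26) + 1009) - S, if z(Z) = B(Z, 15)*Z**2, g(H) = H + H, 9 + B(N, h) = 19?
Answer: 464417458475/50709 ≈ 9.1585e+6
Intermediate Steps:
B(N, h) = 10 (B(N, h) = -9 + 19 = 10)
g(H) = 2*H
z(Z) = 10*Z**2
S = 410935/50709 (S = 1232805/152127 = 1232805*(1/152127) = 410935/50709 ≈ 8.1038)
z(g(-26) + 1009) - S = 10*(2*(-26) + 1009)**2 - 1*410935/50709 = 10*(-52 + 1009)**2 - 410935/50709 = 10*957**2 - 410935/50709 = 10*915849 - 410935/50709 = 9158490 - 410935/50709 = 464417458475/50709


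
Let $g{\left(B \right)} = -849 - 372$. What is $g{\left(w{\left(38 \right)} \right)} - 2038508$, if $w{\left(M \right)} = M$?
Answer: $-2039729$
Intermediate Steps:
$g{\left(B \right)} = -1221$
$g{\left(w{\left(38 \right)} \right)} - 2038508 = -1221 - 2038508 = -2039729$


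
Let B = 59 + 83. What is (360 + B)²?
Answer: 252004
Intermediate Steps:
B = 142
(360 + B)² = (360 + 142)² = 502² = 252004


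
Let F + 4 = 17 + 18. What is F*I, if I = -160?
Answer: -4960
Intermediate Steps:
F = 31 (F = -4 + (17 + 18) = -4 + 35 = 31)
F*I = 31*(-160) = -4960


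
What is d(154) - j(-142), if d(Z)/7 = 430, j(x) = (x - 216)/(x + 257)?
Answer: 346508/115 ≈ 3013.1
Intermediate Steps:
j(x) = (-216 + x)/(257 + x)
d(Z) = 3010 (d(Z) = 7*430 = 3010)
d(154) - j(-142) = 3010 - (-216 - 142)/(257 - 142) = 3010 - (-358)/115 = 3010 - 1*(-358/115) = 3010 + 358/115 = 346508/115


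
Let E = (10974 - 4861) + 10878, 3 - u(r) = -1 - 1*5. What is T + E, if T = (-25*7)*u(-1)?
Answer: 15416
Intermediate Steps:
u(r) = 9 (u(r) = 3 - (-1 - 1*5) = 3 - (-1 - 5) = 3 - 1*(-6) = 3 + 6 = 9)
T = -1575 (T = -25*7*9 = -175*9 = -1575)
E = 16991 (E = 6113 + 10878 = 16991)
T + E = -1575 + 16991 = 15416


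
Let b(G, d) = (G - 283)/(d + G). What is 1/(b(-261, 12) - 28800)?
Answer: -249/7170656 ≈ -3.4725e-5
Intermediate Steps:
b(G, d) = (-283 + G)/(G + d)
1/(b(-261, 12) - 28800) = 1/((-283 - 261)/(-261 + 12) - 28800) = 1/(-544/(-249) - 28800) = 1/(-1/249*(-544) - 28800) = 1/(544/249 - 28800) = 1/(-7170656/249) = -249/7170656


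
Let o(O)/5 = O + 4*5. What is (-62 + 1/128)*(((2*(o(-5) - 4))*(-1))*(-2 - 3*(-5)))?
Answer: 7324005/64 ≈ 1.1444e+5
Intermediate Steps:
o(O) = 100 + 5*O (o(O) = 5*(O + 4*5) = 5*(O + 20) = 5*(20 + O) = 100 + 5*O)
(-62 + 1/128)*(((2*(o(-5) - 4))*(-1))*(-2 - 3*(-5))) = (-62 + 1/128)*(((2*((100 + 5*(-5)) - 4))*(-1))*(-2 - 3*(-5))) = (-62 + 1/128)*(((2*((100 - 25) - 4))*(-1))*(-2 + 15)) = -7935*(2*(75 - 4))*(-1)*13/128 = -7935*(2*71)*(-1)*13/128 = -7935*142*(-1)*13/128 = -(-563385)*13/64 = -7935/128*(-1846) = 7324005/64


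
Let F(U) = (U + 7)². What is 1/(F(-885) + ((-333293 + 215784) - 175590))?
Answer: 1/477785 ≈ 2.0930e-6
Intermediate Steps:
F(U) = (7 + U)²
1/(F(-885) + ((-333293 + 215784) - 175590)) = 1/((7 - 885)² + ((-333293 + 215784) - 175590)) = 1/((-878)² + (-117509 - 175590)) = 1/(770884 - 293099) = 1/477785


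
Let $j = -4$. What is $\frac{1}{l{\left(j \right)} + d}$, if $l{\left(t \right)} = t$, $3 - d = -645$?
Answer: $\frac{1}{644} \approx 0.0015528$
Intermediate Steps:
$d = 648$ ($d = 3 - -645 = 3 + 645 = 648$)
$\frac{1}{l{\left(j \right)} + d} = \frac{1}{-4 + 648} = \frac{1}{644}$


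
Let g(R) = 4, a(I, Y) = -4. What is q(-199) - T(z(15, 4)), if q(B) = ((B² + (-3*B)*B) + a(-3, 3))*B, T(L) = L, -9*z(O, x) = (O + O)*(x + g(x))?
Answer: 47286062/3 ≈ 1.5762e+7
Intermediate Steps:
z(O, x) = -2*O*(4 + x)/9 (z(O, x) = -(O + O)*(x + 4)/9 = -2*O*(4 + x)/9)
q(B) = B*(-4 - 2*B²) (q(B) = ((B² + (-3*B)*B) - 4)*B = ((B² - 3*B²) - 4)*B = (-2*B² - 4)*B = (-4 - 2*B²)*B = B*(-4 - 2*B²))
q(-199) - T(z(15, 4)) = -2*(-199)*(2 + (-199)²) - (-2)*15*(4 + 4)/9 = -2*(-199)*(2 + 39601) - (-2)*15*8/9 = -2*(-199)*39603 - 1*(-80/3) = 15761994 + 80/3 = 47286062/3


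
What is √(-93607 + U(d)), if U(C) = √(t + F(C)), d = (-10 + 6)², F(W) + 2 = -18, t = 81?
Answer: √(-93607 + √61) ≈ 305.94*I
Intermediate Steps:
F(W) = -20 (F(W) = -2 - 18 = -20)
d = 16 (d = (-4)² = 16)
U(C) = √61 (U(C) = √(81 - 20) = √61)
√(-93607 + U(d)) = √(-93607 + √61)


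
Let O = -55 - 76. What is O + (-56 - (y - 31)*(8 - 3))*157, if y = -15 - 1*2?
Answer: 28757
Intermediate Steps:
O = -131
y = -17 (y = -15 - 2 = -17)
O + (-56 - (y - 31)*(8 - 3))*157 = -131 + (-56 - (-17 - 31)*(8 - 3))*157 = -131 + (-56 - (-48)*5)*157 = -131 + (-56 - 1*(-240))*157 = -131 + (-56 + 240)*157 = -131 + 184*157 = -131 + 28888 = 28757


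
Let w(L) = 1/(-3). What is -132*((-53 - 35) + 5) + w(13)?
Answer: 32867/3 ≈ 10956.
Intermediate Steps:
w(L) = -⅓
-132*((-53 - 35) + 5) + w(13) = -132*((-53 - 35) + 5) - ⅓ = -132*(-88 + 5) - ⅓ = -132*(-83) - ⅓ = 10956 - ⅓ = 32867/3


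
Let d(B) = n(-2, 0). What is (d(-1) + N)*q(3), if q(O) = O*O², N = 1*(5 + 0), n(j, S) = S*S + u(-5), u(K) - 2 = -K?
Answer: 324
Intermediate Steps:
u(K) = 2 - K
n(j, S) = 7 + S² (n(j, S) = S*S + (2 - 1*(-5)) = S² + (2 + 5) = S² + 7 = 7 + S²)
d(B) = 7 (d(B) = 7 + 0² = 7 + 0 = 7)
N = 5 (N = 1*5 = 5)
q(O) = O³
(d(-1) + N)*q(3) = (7 + 5)*3³ = 12*27 = 324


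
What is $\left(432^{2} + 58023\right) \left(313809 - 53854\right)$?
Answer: $63597210885$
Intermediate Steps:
$\left(432^{2} + 58023\right) \left(313809 - 53854\right) = \left(186624 + 58023\right) 259955 = 244647 \cdot 259955 = 63597210885$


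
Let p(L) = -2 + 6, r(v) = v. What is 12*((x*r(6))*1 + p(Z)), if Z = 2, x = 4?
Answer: 336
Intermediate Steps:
p(L) = 4
12*((x*r(6))*1 + p(Z)) = 12*((4*6)*1 + 4) = 12*(24*1 + 4) = 12*(24 + 4) = 12*28 = 336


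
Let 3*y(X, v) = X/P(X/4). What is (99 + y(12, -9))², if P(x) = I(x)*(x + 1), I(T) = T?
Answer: 88804/9 ≈ 9867.1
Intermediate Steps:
P(x) = x*(1 + x) (P(x) = x*(x + 1) = x*(1 + x))
y(X, v) = 4/(3*(1 + X/4)) (y(X, v) = (X/(((X/4)*(1 + X/4))))/3 = (X/((X*(1 + X/4)/4)))/3 = (X*(4/(X*(1 + X/4))))/3 = (4/(1 + X/4))/3 = 4/(3*(1 + X/4)))
(99 + y(12, -9))² = (99 + 16/(3*(4 + 12)))² = (99 + (16/3)/16)² = (99 + (16/3)*(1/16))² = (99 + ⅓)² = (298/3)² = 88804/9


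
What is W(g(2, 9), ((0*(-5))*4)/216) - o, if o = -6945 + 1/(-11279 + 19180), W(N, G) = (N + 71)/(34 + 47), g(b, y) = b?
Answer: 4445244737/639981 ≈ 6945.9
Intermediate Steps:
W(N, G) = 71/81 + N/81 (W(N, G) = (71 + N)/81 = (71 + N)*(1/81) = 71/81 + N/81)
o = -54872444/7901 (o = -6945 + 1/7901 = -54872444/7901 ≈ -6945.0)
W(g(2, 9), ((0*(-5))*4)/216) - o = (71/81 + (1/81)*2) - 1*(-54872444/7901) = (71/81 + 2/81) + 54872444/7901 = 73/81 + 54872444/7901 = 4445244737/639981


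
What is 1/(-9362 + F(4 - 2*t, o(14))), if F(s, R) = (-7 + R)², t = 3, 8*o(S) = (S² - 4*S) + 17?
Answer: -64/588967 ≈ -0.00010866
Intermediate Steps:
o(S) = 17/8 - S/2 + S²/8 (o(S) = ((S² - 4*S) + 17)/8 = (17 + S² - 4*S)/8 = 17/8 - S/2 + S²/8)
1/(-9362 + F(4 - 2*t, o(14))) = 1/(-9362 + (-7 + (17/8 - ½*14 + (⅛)*14²))²) = 1/(-9362 + (-7 + (17/8 - 7 + (⅛)*196))²) = 1/(-9362 + (-7 + (17/8 - 7 + 49/2))²) = 1/(-9362 + (-7 + 157/8)²) = 1/(-9362 + (101/8)²) = 1/(-9362 + 10201/64) = 1/(-588967/64) = -64/588967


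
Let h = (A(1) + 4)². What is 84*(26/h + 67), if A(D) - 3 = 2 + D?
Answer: 141246/25 ≈ 5649.8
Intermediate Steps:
A(D) = 5 + D (A(D) = 3 + (2 + D) = 5 + D)
h = 100 (h = ((5 + 1) + 4)² = (6 + 4)² = 10² = 100)
84*(26/h + 67) = 84*(26/100 + 67) = 84*(26*(1/100) + 67) = 84*(13/50 + 67) = 84*(3363/50) = 141246/25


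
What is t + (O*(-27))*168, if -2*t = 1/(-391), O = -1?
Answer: 3547153/782 ≈ 4536.0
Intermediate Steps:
t = 1/782 (t = -½/(-391) = -½*(-1/391) = 1/782 ≈ 0.0012788)
t + (O*(-27))*168 = 1/782 - 1*(-27)*168 = 1/782 + 27*168 = 1/782 + 4536 = 3547153/782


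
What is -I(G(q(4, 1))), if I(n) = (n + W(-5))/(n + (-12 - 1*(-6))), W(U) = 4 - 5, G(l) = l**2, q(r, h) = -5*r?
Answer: -399/394 ≈ -1.0127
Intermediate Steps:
W(U) = -1
I(n) = (-1 + n)/(-6 + n) (I(n) = (n - 1)/(n + (-12 - 1*(-6))) = (-1 + n)/(n + (-12 + 6)) = (-1 + n)/(n - 6) = (-1 + n)/(-6 + n))
-I(G(q(4, 1))) = -(-1 + (-5*4)**2)/(-6 + (-5*4)**2) = -(-1 + (-20)**2)/(-6 + (-20)**2) = -(-1 + 400)/(-6 + 400) = -399/394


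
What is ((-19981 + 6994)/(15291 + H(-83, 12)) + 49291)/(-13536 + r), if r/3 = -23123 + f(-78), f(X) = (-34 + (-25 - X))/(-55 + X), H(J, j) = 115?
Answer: -5315549113/8940687228 ≈ -0.59453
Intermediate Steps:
f(X) = (-59 - X)/(-55 + X)
r = -485586/7 (r = 3*(-23123 + (-59 - 1*(-78))/(-55 - 78)) = 3*(-23123 + (-59 + 78)/(-133)) = 3*(-23123 - 1/133*19) = 3*(-23123 - 1/7) = 3*(-161862/7) = -485586/7 ≈ -69369.)
((-19981 + 6994)/(15291 + H(-83, 12)) + 49291)/(-13536 + r) = ((-19981 + 6994)/(15291 + 115) + 49291)/(-13536 - 485586/7) = (-12987/15406 + 49291)/(-580338/7) = (-12987*1/15406 + 49291)*(-7/580338) = (-12987/15406 + 49291)*(-7/580338) = (759364159/15406)*(-7/580338) = -5315549113/8940687228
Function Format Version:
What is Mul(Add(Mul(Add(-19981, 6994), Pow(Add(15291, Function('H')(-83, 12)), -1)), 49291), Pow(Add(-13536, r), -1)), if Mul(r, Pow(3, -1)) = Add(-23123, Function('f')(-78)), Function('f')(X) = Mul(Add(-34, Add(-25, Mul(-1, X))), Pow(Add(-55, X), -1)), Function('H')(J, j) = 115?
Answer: Rational(-5315549113, 8940687228) ≈ -0.59453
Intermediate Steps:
Function('f')(X) = Mul(Pow(Add(-55, X), -1), Add(-59, Mul(-1, X))) (Function('f')(X) = Mul(Add(-59, Mul(-1, X)), Pow(Add(-55, X), -1)) = Mul(Pow(Add(-55, X), -1), Add(-59, Mul(-1, X))))
r = Rational(-485586, 7) (r = Mul(3, Add(-23123, Mul(Pow(Add(-55, -78), -1), Add(-59, Mul(-1, -78))))) = Mul(3, Add(-23123, Mul(Pow(-133, -1), Add(-59, 78)))) = Mul(3, Add(-23123, Mul(Rational(-1, 133), 19))) = Mul(3, Add(-23123, Rational(-1, 7))) = Mul(3, Rational(-161862, 7)) = Rational(-485586, 7) ≈ -69369.)
Mul(Add(Mul(Add(-19981, 6994), Pow(Add(15291, Function('H')(-83, 12)), -1)), 49291), Pow(Add(-13536, r), -1)) = Mul(Add(Mul(Add(-19981, 6994), Pow(Add(15291, 115), -1)), 49291), Pow(Add(-13536, Rational(-485586, 7)), -1)) = Mul(Add(Mul(-12987, Pow(15406, -1)), 49291), Pow(Rational(-580338, 7), -1)) = Mul(Add(Mul(-12987, Rational(1, 15406)), 49291), Rational(-7, 580338)) = Mul(Add(Rational(-12987, 15406), 49291), Rational(-7, 580338)) = Mul(Rational(759364159, 15406), Rational(-7, 580338)) = Rational(-5315549113, 8940687228)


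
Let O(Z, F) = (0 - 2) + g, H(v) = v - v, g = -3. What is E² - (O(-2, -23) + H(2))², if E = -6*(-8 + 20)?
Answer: 5159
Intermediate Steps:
H(v) = 0
O(Z, F) = -5 (O(Z, F) = (0 - 2) - 3 = -2 - 3 = -5)
E = -72 (E = -6*12 = -72)
E² - (O(-2, -23) + H(2))² = (-72)² - (-5 + 0)² = 5184 - 1*(-5)² = 5184 - 1*25 = 5184 - 25 = 5159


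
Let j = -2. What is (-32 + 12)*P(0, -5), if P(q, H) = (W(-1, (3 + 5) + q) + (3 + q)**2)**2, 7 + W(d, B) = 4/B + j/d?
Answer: -405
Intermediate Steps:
W(d, B) = -7 - 2/d + 4/B (W(d, B) = -7 + (4/B - 2/d) = -7 + (-2/d + 4/B) = -7 - 2/d + 4/B)
P(q, H) = (-5 + (3 + q)**2 + 4/(8 + q))**2 (P(q, H) = ((-7 - 2/(-1) + 4/((3 + 5) + q)) + (3 + q)**2)**2 = ((-7 - 2*(-1) + 4/(8 + q)) + (3 + q)**2)**2 = ((-7 + 2 + 4/(8 + q)) + (3 + q)**2)**2 = ((-5 + 4/(8 + q)) + (3 + q)**2)**2 = (-5 + (3 + q)**2 + 4/(8 + q))**2)
(-32 + 12)*P(0, -5) = (-32 + 12)*((4 + (-5 + (3 + 0)**2)*(8 + 0))**2/(8 + 0)**2) = -20*(4 + (-5 + 3**2)*8)**2/8**2 = -20*(4 + (-5 + 9)*8)**2/64 = -20*(4 + 4*8)**2/64 = -20*(4 + 32)**2/64 = -20*36**2/64 = -25920/64 = -20*81/4 = -405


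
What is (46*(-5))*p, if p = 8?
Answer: -1840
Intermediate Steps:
(46*(-5))*p = (46*(-5))*8 = -230*8 = -1840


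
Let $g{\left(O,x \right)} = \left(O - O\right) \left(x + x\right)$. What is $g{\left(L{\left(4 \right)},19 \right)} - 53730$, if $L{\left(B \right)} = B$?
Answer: $-53730$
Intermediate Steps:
$g{\left(O,x \right)} = 0$ ($g{\left(O,x \right)} = 0 \cdot 2 x = 0$)
$g{\left(L{\left(4 \right)},19 \right)} - 53730 = 0 - 53730 = -53730$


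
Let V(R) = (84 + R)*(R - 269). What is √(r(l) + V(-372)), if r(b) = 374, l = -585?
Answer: √184982 ≈ 430.10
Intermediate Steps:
V(R) = (-269 + R)*(84 + R) (V(R) = (84 + R)*(-269 + R) = (-269 + R)*(84 + R))
√(r(l) + V(-372)) = √(374 + (-22596 + (-372)² - 185*(-372))) = √(374 + (-22596 + 138384 + 68820)) = √(374 + 184608) = √184982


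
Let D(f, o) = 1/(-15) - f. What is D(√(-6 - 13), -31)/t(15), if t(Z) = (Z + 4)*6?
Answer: -1/1710 - I*√19/114 ≈ -0.0005848 - 0.038236*I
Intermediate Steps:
t(Z) = 24 + 6*Z (t(Z) = (4 + Z)*6 = 24 + 6*Z)
D(f, o) = -1/15 - f
D(√(-6 - 13), -31)/t(15) = (-1/15 - √(-6 - 13))/(24 + 6*15) = (-1/15 - √(-19))/(24 + 90) = (-1/15 - I*√19)/114 = (-1/15 - I*√19)*(1/114) = -1/1710 - I*√19/114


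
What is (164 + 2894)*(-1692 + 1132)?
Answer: -1712480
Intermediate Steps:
(164 + 2894)*(-1692 + 1132) = 3058*(-560) = -1712480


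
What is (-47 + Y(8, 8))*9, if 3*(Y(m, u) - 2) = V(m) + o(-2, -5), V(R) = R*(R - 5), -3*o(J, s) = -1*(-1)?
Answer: -334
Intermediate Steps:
o(J, s) = -⅓ (o(J, s) = -(-1)*(-1)/3 = -⅓*1 = -⅓)
V(R) = R*(-5 + R)
Y(m, u) = 17/9 + m*(-5 + m)/3 (Y(m, u) = 2 + (m*(-5 + m) - ⅓)/3 = 2 + (-⅓ + m*(-5 + m))/3 = 2 + (-⅑ + m*(-5 + m)/3) = 17/9 + m*(-5 + m)/3)
(-47 + Y(8, 8))*9 = (-47 + (17/9 + (⅓)*8*(-5 + 8)))*9 = (-47 + (17/9 + (⅓)*8*3))*9 = (-47 + (17/9 + 8))*9 = (-47 + 89/9)*9 = -334/9*9 = -334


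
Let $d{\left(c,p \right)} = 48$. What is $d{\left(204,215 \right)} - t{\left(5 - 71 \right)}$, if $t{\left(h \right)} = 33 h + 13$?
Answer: $2213$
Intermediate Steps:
$t{\left(h \right)} = 13 + 33 h$
$d{\left(204,215 \right)} - t{\left(5 - 71 \right)} = 48 - \left(13 + 33 \left(5 - 71\right)\right) = 48 - \left(13 + 33 \left(-66\right)\right) = 48 - \left(13 - 2178\right) = 48 - -2165 = 48 + 2165 = 2213$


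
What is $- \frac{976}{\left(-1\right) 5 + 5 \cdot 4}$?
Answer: $- \frac{976}{15} \approx -65.067$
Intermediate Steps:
$- \frac{976}{\left(-1\right) 5 + 5 \cdot 4} = - \frac{976}{-5 + 20} = - \frac{976}{15}$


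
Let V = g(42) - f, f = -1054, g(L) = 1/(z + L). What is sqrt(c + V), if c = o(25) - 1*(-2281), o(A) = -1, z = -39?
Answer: sqrt(30009)/3 ≈ 57.744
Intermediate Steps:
g(L) = 1/(-39 + L)
c = 2280 (c = -1 - 1*(-2281) = -1 + 2281 = 2280)
V = 3163/3 (V = 1/(-39 + 42) - 1*(-1054) = 1/3 + 1054 = 3163/3 ≈ 1054.3)
sqrt(c + V) = sqrt(2280 + 3163/3) = sqrt(10003/3) = sqrt(30009)/3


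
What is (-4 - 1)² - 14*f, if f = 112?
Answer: -1543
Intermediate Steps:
(-4 - 1)² - 14*f = (-4 - 1)² - 14*112 = (-5)² - 1568 = 25 - 1568 = -1543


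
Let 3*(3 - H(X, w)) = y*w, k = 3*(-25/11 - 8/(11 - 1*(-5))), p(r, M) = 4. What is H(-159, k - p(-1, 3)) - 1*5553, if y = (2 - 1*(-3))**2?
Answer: -359525/66 ≈ -5447.4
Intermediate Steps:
k = -183/22 (k = 3*(-25*1/11 - 8/(11 + 5)) = 3*(-25/11 - 8/16) = 3*(-25/11 - 8*1/16) = 3*(-25/11 - 1/2) = 3*(-61/22) = -183/22 ≈ -8.3182)
y = 25 (y = (2 + 3)**2 = 5**2 = 25)
H(X, w) = 3 - 25*w/3
H(-159, k - p(-1, 3)) - 1*5553 = (3 - 25*(-183/22 - 1*4)/3) - 1*5553 = (3 - 25*(-183/22 - 4)/3) - 5553 = (3 - 25/3*(-271/22)) - 5553 = (3 + 6775/66) - 5553 = 6973/66 - 5553 = -359525/66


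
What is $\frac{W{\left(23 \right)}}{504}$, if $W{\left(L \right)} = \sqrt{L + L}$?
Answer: $\frac{\sqrt{46}}{504} \approx 0.013457$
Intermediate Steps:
$W{\left(L \right)} = \sqrt{2} \sqrt{L}$ ($W{\left(L \right)} = \sqrt{2 L} = \sqrt{2} \sqrt{L}$)
$\frac{W{\left(23 \right)}}{504} = \frac{\sqrt{2} \sqrt{23}}{504} = \sqrt{46} \cdot \frac{1}{504} = \frac{\sqrt{46}}{504}$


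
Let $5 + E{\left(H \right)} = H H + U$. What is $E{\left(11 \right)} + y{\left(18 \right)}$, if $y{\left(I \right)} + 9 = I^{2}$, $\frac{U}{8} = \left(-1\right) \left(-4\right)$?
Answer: $463$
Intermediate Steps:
$U = 32$ ($U = 8 \left(\left(-1\right) \left(-4\right)\right) = 8 \cdot 4 = 32$)
$E{\left(H \right)} = 27 + H^{2}$ ($E{\left(H \right)} = -5 + \left(H H + 32\right) = -5 + \left(H^{2} + 32\right) = -5 + \left(32 + H^{2}\right) = 27 + H^{2}$)
$y{\left(I \right)} = -9 + I^{2}$
$E{\left(11 \right)} + y{\left(18 \right)} = \left(27 + 11^{2}\right) - \left(9 - 18^{2}\right) = \left(27 + 121\right) + \left(-9 + 324\right) = 148 + 315 = 463$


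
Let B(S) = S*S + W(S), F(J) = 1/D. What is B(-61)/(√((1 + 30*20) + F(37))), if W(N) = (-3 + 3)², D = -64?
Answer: 29768*√38463/38463 ≈ 151.78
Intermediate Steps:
F(J) = -1/64 (F(J) = 1/(-64) = -1/64)
W(N) = 0 (W(N) = 0² = 0)
B(S) = S² (B(S) = S*S + 0 = S² + 0 = S²)
B(-61)/(√((1 + 30*20) + F(37))) = (-61)²/(√((1 + 30*20) - 1/64)) = 3721/(√((1 + 600) - 1/64)) = 3721/(√(601 - 1/64)) = 3721/(√(38463/64)) = 3721/((√38463/8)) = 3721*(8*√38463/38463) = 29768*√38463/38463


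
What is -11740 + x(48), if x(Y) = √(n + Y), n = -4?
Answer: -11740 + 2*√11 ≈ -11733.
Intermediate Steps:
x(Y) = √(-4 + Y)
-11740 + x(48) = -11740 + √(-4 + 48) = -11740 + √44 = -11740 + 2*√11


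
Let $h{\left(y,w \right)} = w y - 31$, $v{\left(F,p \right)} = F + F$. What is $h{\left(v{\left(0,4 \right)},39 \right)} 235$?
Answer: $-7285$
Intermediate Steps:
$v{\left(F,p \right)} = 2 F$
$h{\left(y,w \right)} = -31 + w y$
$h{\left(v{\left(0,4 \right)},39 \right)} 235 = \left(-31 + 39 \cdot 2 \cdot 0\right) 235 = \left(-31 + 39 \cdot 0\right) 235 = \left(-31 + 0\right) 235 = \left(-31\right) 235 = -7285$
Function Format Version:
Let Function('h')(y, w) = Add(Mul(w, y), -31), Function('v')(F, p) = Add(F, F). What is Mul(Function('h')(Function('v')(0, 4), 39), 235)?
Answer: -7285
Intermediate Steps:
Function('v')(F, p) = Mul(2, F)
Function('h')(y, w) = Add(-31, Mul(w, y))
Mul(Function('h')(Function('v')(0, 4), 39), 235) = Mul(Add(-31, Mul(39, Mul(2, 0))), 235) = Mul(Add(-31, Mul(39, 0)), 235) = Mul(Add(-31, 0), 235) = Mul(-31, 235) = -7285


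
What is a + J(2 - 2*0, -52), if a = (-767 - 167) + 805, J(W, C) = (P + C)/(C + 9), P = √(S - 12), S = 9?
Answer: -5495/43 - I*√3/43 ≈ -127.79 - 0.04028*I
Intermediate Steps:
P = I*√3 (P = √(9 - 12) = √(-3) = I*√3 ≈ 1.732*I)
J(W, C) = (C + I*√3)/(9 + C) (J(W, C) = (I*√3 + C)/(C + 9) = (C + I*√3)/(9 + C))
a = -129 (a = -934 + 805 = -129)
a + J(2 - 2*0, -52) = -129 + (-52 + I*√3)/(9 - 52) = -129 + (-52 + I*√3)/(-43) = -129 - (-52 + I*√3)/43 = -129 + (52/43 - I*√3/43) = -5495/43 - I*√3/43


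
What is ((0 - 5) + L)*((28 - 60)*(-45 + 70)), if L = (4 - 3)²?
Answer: 3200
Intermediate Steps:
L = 1 (L = 1² = 1)
((0 - 5) + L)*((28 - 60)*(-45 + 70)) = ((0 - 5) + 1)*((28 - 60)*(-45 + 70)) = (-5 + 1)*(-32*25) = -4*(-800) = 3200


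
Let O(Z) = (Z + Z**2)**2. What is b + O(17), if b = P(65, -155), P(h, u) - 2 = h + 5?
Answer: 93708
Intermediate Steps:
P(h, u) = 7 + h (P(h, u) = 2 + (h + 5) = 2 + (5 + h) = 7 + h)
b = 72 (b = 7 + 65 = 72)
b + O(17) = 72 + 17**2*(1 + 17)**2 = 72 + 289*18**2 = 72 + 289*324 = 72 + 93636 = 93708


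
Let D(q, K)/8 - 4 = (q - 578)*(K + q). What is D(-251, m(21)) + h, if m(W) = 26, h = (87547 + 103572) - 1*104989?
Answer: 1578362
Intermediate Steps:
h = 86130 (h = 191119 - 104989 = 86130)
D(q, K) = 32 + 8*(-578 + q)*(K + q) (D(q, K) = 32 + 8*((q - 578)*(K + q)) = 32 + 8*((-578 + q)*(K + q)) = 32 + 8*(-578 + q)*(K + q))
D(-251, m(21)) + h = (32 - 4624*26 - 4624*(-251) + 8*(-251)² + 8*26*(-251)) + 86130 = (32 - 120224 + 1160624 + 8*63001 - 52208) + 86130 = (32 - 120224 + 1160624 + 504008 - 52208) + 86130 = 1492232 + 86130 = 1578362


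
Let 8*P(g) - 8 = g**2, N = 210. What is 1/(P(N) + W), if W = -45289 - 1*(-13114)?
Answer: -2/53323 ≈ -3.7507e-5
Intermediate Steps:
W = -32175 (W = -45289 + 13114 = -32175)
P(g) = 1 + g**2/8
1/(P(N) + W) = 1/((1 + (1/8)*210**2) - 32175) = 1/((1 + (1/8)*44100) - 32175) = 1/((1 + 11025/2) - 32175) = 1/(11027/2 - 32175) = 1/(-53323/2) = -2/53323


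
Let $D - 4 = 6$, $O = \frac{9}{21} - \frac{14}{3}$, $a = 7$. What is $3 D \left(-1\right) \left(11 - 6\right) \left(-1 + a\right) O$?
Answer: $\frac{26700}{7} \approx 3814.3$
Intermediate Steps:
$O = - \frac{89}{21}$ ($O = 9 \cdot \frac{1}{21} - \frac{14}{3} = \frac{3}{7} - \frac{14}{3} = - \frac{89}{21} \approx -4.2381$)
$D = 10$ ($D = 4 + 6 = 10$)
$3 D \left(-1\right) \left(11 - 6\right) \left(-1 + a\right) O = 3 \cdot 10 \left(-1\right) \left(11 - 6\right) \left(-1 + 7\right) \left(- \frac{89}{21}\right) = 30 \left(-1\right) 5 \cdot 6 \left(- \frac{89}{21}\right) = \left(-30\right) 30 \left(- \frac{89}{21}\right) = \left(-900\right) \left(- \frac{89}{21}\right) = \frac{26700}{7}$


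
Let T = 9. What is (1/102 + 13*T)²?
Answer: 142444225/10404 ≈ 13691.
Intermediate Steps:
(1/102 + 13*T)² = (1/102 + 13*9)² = (1/102 + 117)² = (11935/102)² = 142444225/10404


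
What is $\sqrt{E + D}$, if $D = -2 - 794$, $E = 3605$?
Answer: $53$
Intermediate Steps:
$D = -796$ ($D = -2 - 794 = -796$)
$\sqrt{E + D} = \sqrt{3605 - 796} = \sqrt{2809} = 53$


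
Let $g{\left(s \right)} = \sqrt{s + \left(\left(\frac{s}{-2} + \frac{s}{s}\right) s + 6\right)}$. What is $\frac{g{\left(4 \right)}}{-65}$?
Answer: $- \frac{\sqrt{6}}{65} \approx -0.037684$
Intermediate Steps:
$g{\left(s \right)} = \sqrt{6 + s + s \left(1 - \frac{s}{2}\right)}$ ($g{\left(s \right)} = \sqrt{s + \left(\left(s \left(- \frac{1}{2}\right) + 1\right) s + 6\right)} = \sqrt{s + \left(\left(- \frac{s}{2} + 1\right) s + 6\right)} = \sqrt{s + \left(\left(1 - \frac{s}{2}\right) s + 6\right)} = \sqrt{s + \left(s \left(1 - \frac{s}{2}\right) + 6\right)} = \sqrt{s + \left(6 + s \left(1 - \frac{s}{2}\right)\right)} = \sqrt{6 + s + s \left(1 - \frac{s}{2}\right)}$)
$\frac{g{\left(4 \right)}}{-65} = \frac{\frac{1}{2} \sqrt{24 - 2 \cdot 4^{2} + 8 \cdot 4}}{-65} = \frac{\sqrt{24 - 32 + 32}}{2} \left(- \frac{1}{65}\right) = \frac{\sqrt{24}}{2} \left(- \frac{1}{65}\right) = \frac{2 \sqrt{6}}{2} \left(- \frac{1}{65}\right) = \sqrt{6} \left(- \frac{1}{65}\right) = - \frac{\sqrt{6}}{65}$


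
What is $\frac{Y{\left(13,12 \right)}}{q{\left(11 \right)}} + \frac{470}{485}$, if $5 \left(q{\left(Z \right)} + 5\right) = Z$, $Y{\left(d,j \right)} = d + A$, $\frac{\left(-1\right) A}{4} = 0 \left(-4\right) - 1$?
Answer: $- \frac{6929}{1358} \approx -5.1024$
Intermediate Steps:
$A = 4$ ($A = - 4 \left(0 \left(-4\right) - 1\right) = - 4 \left(0 - 1\right) = \left(-4\right) \left(-1\right) = 4$)
$Y{\left(d,j \right)} = 4 + d$ ($Y{\left(d,j \right)} = d + 4 = 4 + d$)
$q{\left(Z \right)} = -5 + \frac{Z}{5}$
$\frac{Y{\left(13,12 \right)}}{q{\left(11 \right)}} + \frac{470}{485} = \frac{4 + 13}{-5 + \frac{1}{5} \cdot 11} + \frac{470}{485} = \frac{17}{-5 + \frac{11}{5}} + 470 \cdot \frac{1}{485} = \frac{17}{- \frac{14}{5}} + \frac{94}{97} = 17 \left(- \frac{5}{14}\right) + \frac{94}{97} = - \frac{85}{14} + \frac{94}{97} = - \frac{6929}{1358}$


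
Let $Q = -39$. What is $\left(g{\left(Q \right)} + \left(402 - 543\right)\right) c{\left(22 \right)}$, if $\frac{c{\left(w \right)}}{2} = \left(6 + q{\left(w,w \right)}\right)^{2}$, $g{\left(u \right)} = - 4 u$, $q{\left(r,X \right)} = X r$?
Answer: $7203000$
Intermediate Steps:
$c{\left(w \right)} = 2 \left(6 + w^{2}\right)^{2}$ ($c{\left(w \right)} = 2 \left(6 + w w\right)^{2} = 2 \left(6 + w^{2}\right)^{2}$)
$\left(g{\left(Q \right)} + \left(402 - 543\right)\right) c{\left(22 \right)} = \left(\left(-4\right) \left(-39\right) + \left(402 - 543\right)\right) 2 \left(6 + 22^{2}\right)^{2} = \left(156 - 141\right) 2 \left(6 + 484\right)^{2} = 15 \cdot 2 \cdot 490^{2} = 15 \cdot 2 \cdot 240100 = 15 \cdot 480200 = 7203000$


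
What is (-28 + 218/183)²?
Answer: 24068836/33489 ≈ 718.71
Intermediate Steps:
(-28 + 218/183)² = (-4906/183)² = 24068836/33489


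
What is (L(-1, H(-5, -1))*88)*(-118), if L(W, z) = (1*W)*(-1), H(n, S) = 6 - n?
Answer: -10384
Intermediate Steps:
L(W, z) = -W (L(W, z) = W*(-1) = -W)
(L(-1, H(-5, -1))*88)*(-118) = (-1*(-1)*88)*(-118) = (1*88)*(-118) = 88*(-118) = -10384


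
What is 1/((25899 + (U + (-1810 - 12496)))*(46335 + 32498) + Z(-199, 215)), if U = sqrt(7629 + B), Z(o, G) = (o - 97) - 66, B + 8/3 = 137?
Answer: 2741731821/2505553053751730537 - 78833*sqrt(69870)/2505553053751730537 ≈ 1.0859e-9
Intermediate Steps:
B = 403/3 (B = -8/3 + 137 = 403/3 ≈ 134.33)
Z(o, G) = -163 + o (Z(o, G) = (-97 + o) - 66 = -163 + o)
U = sqrt(69870)/3 (U = sqrt(7629 + 403/3) = sqrt(23290/3) = sqrt(69870)/3 ≈ 88.110)
1/((25899 + (U + (-1810 - 12496)))*(46335 + 32498) + Z(-199, 215)) = 1/((25899 + (sqrt(69870)/3 + (-1810 - 12496)))*(46335 + 32498) + (-163 - 199)) = 1/((25899 + (sqrt(69870)/3 - 14306))*78833 - 362) = 1/((25899 + (-14306 + sqrt(69870)/3))*78833 - 362) = 1/((11593 + sqrt(69870)/3)*78833 - 362) = 1/((913910969 + 78833*sqrt(69870)/3) - 362) = 1/(913910607 + 78833*sqrt(69870)/3)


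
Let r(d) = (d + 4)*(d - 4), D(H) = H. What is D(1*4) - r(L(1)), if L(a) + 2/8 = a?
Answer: 311/16 ≈ 19.438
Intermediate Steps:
L(a) = -1/4 + a
r(d) = (-4 + d)*(4 + d) (r(d) = (4 + d)*(-4 + d) = (-4 + d)*(4 + d))
D(1*4) - r(L(1)) = 1*4 - (-16 + (-1/4 + 1)**2) = 4 - (-16 + (3/4)**2) = 4 - (-16 + 9/16) = 4 - 1*(-247/16) = 4 + 247/16 = 311/16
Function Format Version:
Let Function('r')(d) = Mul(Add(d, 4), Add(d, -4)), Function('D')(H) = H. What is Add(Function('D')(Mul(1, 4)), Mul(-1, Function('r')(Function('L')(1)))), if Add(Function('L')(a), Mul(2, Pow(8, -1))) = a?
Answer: Rational(311, 16) ≈ 19.438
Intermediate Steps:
Function('L')(a) = Add(Rational(-1, 4), a)
Function('r')(d) = Mul(Add(-4, d), Add(4, d)) (Function('r')(d) = Mul(Add(4, d), Add(-4, d)) = Mul(Add(-4, d), Add(4, d)))
Add(Function('D')(Mul(1, 4)), Mul(-1, Function('r')(Function('L')(1)))) = Add(Mul(1, 4), Mul(-1, Add(-16, Pow(Add(Rational(-1, 4), 1), 2)))) = Add(4, Mul(-1, Add(-16, Pow(Rational(3, 4), 2)))) = Add(4, Mul(-1, Add(-16, Rational(9, 16)))) = Add(4, Mul(-1, Rational(-247, 16))) = Add(4, Rational(247, 16)) = Rational(311, 16)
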